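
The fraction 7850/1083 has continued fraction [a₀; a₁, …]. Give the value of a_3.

2

Run the Euclidean algorithm, recording each quotient:
⌊7850/1083⌋ = 7, remainder 269
⌊1083/269⌋ = 4, remainder 7
⌊269/7⌋ = 38, remainder 3
⌊7/3⌋ = 2, remainder 1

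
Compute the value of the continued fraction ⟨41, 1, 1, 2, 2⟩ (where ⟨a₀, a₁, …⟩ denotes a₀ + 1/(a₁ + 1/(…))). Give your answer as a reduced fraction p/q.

499/12

Start with 2.
2 + 1/(2/1) = 2 + 1/2 = 5/2
1 + 1/(5/2) = 1 + 2/5 = 7/5
1 + 1/(7/5) = 1 + 5/7 = 12/7
41 + 1/(12/7) = 41 + 7/12 = 499/12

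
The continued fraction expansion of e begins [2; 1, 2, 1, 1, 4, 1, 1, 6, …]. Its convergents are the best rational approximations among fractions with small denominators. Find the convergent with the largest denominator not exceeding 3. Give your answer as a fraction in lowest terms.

8/3

a_0 = 2: 2/1  (≤ bound)
a_1 = 1: 3/1  (≤ bound)
a_2 = 2: 8/3  (≤ bound)
a_3 = 1: 11/4  (> 3, stop)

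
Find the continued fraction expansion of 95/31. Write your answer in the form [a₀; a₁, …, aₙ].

⌊95/31⌋ = 3, remainder 2
⌊31/2⌋ = 15, remainder 1
⌊2/1⌋ = 2, remainder 0

[3; 15, 2]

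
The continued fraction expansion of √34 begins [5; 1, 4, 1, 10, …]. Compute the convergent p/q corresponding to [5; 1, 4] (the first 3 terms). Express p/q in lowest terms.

Work from the innermost term outward:
Start with 4.
1 + 1/(4/1) = 1 + 1/4 = 5/4
5 + 1/(5/4) = 5 + 4/5 = 29/5

29/5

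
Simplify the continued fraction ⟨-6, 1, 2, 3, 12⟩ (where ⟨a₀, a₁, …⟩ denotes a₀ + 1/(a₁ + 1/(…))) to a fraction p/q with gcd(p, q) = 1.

-652/123

Build up convergents one term at a time:
a_0 = -6: -6/1
a_1 = 1: -5/1
a_2 = 2: -16/3
a_3 = 3: -53/10
a_4 = 12: -652/123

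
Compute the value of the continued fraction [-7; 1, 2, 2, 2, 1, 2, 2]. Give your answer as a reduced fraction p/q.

-969/154

Start with 2.
2 + 1/(2/1) = 2 + 1/2 = 5/2
1 + 1/(5/2) = 1 + 2/5 = 7/5
2 + 1/(7/5) = 2 + 5/7 = 19/7
2 + 1/(19/7) = 2 + 7/19 = 45/19
2 + 1/(45/19) = 2 + 19/45 = 109/45
1 + 1/(109/45) = 1 + 45/109 = 154/109
-7 + 1/(154/109) = -7 + 109/154 = -969/154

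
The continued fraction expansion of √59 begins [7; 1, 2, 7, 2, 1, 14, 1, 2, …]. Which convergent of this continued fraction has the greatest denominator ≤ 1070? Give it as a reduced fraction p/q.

List convergents until the denominator exceeds the bound:
a_0 = 7: 7/1  (≤ bound)
a_1 = 1: 8/1  (≤ bound)
a_2 = 2: 23/3  (≤ bound)
a_3 = 7: 169/22  (≤ bound)
a_4 = 2: 361/47  (≤ bound)
a_5 = 1: 530/69  (≤ bound)
a_6 = 14: 7781/1013  (≤ bound)
a_7 = 1: 8311/1082  (> 1070, stop)

7781/1013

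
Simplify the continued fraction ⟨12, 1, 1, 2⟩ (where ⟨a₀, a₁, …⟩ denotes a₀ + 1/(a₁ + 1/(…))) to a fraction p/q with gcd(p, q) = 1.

63/5

Collapse the nested fraction from the inside out:
Start with 2.
1 + 1/(2/1) = 1 + 1/2 = 3/2
1 + 1/(3/2) = 1 + 2/3 = 5/3
12 + 1/(5/3) = 12 + 3/5 = 63/5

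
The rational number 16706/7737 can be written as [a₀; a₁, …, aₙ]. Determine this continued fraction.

[2; 6, 3, 1, 1, 3, 49]

16706 = 2·7737 + 1232, so a_0 = 2
7737 = 6·1232 + 345, so a_1 = 6
1232 = 3·345 + 197, so a_2 = 3
345 = 1·197 + 148, so a_3 = 1
197 = 1·148 + 49, so a_4 = 1
148 = 3·49 + 1, so a_5 = 3
49 = 49·1 + 0, so a_6 = 49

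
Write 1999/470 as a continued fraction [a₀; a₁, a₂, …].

1999 = 4·470 + 119, so a_0 = 4
470 = 3·119 + 113, so a_1 = 3
119 = 1·113 + 6, so a_2 = 1
113 = 18·6 + 5, so a_3 = 18
6 = 1·5 + 1, so a_4 = 1
5 = 5·1 + 0, so a_5 = 5

[4; 3, 1, 18, 1, 5]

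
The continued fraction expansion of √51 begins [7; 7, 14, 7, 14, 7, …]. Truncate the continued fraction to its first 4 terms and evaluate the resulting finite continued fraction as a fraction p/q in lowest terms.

4999/700

Start with 7.
14 + 1/(7/1) = 14 + 1/7 = 99/7
7 + 1/(99/7) = 7 + 7/99 = 700/99
7 + 1/(700/99) = 7 + 99/700 = 4999/700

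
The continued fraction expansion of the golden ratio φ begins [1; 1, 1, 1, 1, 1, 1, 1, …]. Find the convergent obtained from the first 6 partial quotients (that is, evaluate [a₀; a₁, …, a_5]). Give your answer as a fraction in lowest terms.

a_0 = 1: 1/1
a_1 = 1: 2/1
a_2 = 1: 3/2
a_3 = 1: 5/3
a_4 = 1: 8/5
a_5 = 1: 13/8

13/8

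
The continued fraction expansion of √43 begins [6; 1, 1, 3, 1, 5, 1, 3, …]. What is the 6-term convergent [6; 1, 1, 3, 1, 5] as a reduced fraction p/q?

341/52

a_0 = 6: 6/1
a_1 = 1: 7/1
a_2 = 1: 13/2
a_3 = 3: 46/7
a_4 = 1: 59/9
a_5 = 5: 341/52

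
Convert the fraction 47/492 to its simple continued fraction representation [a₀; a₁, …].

[0; 10, 2, 7, 3]

47 = 0·492 + 47, so a_0 = 0
492 = 10·47 + 22, so a_1 = 10
47 = 2·22 + 3, so a_2 = 2
22 = 7·3 + 1, so a_3 = 7
3 = 3·1 + 0, so a_4 = 3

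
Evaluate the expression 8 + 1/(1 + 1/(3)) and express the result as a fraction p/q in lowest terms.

35/4

a_0 = 8: 8/1
a_1 = 1: 9/1
a_2 = 3: 35/4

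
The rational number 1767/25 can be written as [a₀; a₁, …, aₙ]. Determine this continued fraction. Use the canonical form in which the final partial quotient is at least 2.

[70; 1, 2, 8]

1767 = 70·25 + 17, so a_0 = 70
25 = 1·17 + 8, so a_1 = 1
17 = 2·8 + 1, so a_2 = 2
8 = 8·1 + 0, so a_3 = 8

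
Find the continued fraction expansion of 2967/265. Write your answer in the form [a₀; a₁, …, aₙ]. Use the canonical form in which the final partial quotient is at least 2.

2967 = 11·265 + 52, so a_0 = 11
265 = 5·52 + 5, so a_1 = 5
52 = 10·5 + 2, so a_2 = 10
5 = 2·2 + 1, so a_3 = 2
2 = 2·1 + 0, so a_4 = 2

[11; 5, 10, 2, 2]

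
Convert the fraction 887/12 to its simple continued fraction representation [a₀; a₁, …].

Run the Euclidean algorithm, recording each quotient:
887 ÷ 12 → quotient 73, remainder 11
12 ÷ 11 → quotient 1, remainder 1
11 ÷ 1 → quotient 11, remainder 0

[73; 1, 11]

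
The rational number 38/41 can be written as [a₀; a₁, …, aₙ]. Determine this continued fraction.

Apply division with remainder until the remainder is 0:
38 = 0·41 + 38, so a_0 = 0
41 = 1·38 + 3, so a_1 = 1
38 = 12·3 + 2, so a_2 = 12
3 = 1·2 + 1, so a_3 = 1
2 = 2·1 + 0, so a_4 = 2

[0; 1, 12, 1, 2]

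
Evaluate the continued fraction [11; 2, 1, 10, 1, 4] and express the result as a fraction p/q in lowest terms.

1951/172

Build up convergents one term at a time:
a_0 = 11: 11/1
a_1 = 2: 23/2
a_2 = 1: 34/3
a_3 = 10: 363/32
a_4 = 1: 397/35
a_5 = 4: 1951/172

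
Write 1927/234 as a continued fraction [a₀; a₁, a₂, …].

[8; 4, 3, 1, 13]

1927 = 8·234 + 55, so a_0 = 8
234 = 4·55 + 14, so a_1 = 4
55 = 3·14 + 13, so a_2 = 3
14 = 1·13 + 1, so a_3 = 1
13 = 13·1 + 0, so a_4 = 13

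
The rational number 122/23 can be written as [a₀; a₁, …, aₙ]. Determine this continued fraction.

Repeatedly divide and take the remainder:
122 = 5·23 + 7, so a_0 = 5
23 = 3·7 + 2, so a_1 = 3
7 = 3·2 + 1, so a_2 = 3
2 = 2·1 + 0, so a_3 = 2

[5; 3, 3, 2]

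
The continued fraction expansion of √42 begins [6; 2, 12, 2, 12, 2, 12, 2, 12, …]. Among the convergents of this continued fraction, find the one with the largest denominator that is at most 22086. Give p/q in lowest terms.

List convergents until the denominator exceeds the bound:
a_0 = 6: 6/1  (≤ bound)
a_1 = 2: 13/2  (≤ bound)
a_2 = 12: 162/25  (≤ bound)
a_3 = 2: 337/52  (≤ bound)
a_4 = 12: 4206/649  (≤ bound)
a_5 = 2: 8749/1350  (≤ bound)
a_6 = 12: 109194/16849  (≤ bound)
a_7 = 2: 227137/35048  (> 22086, stop)

109194/16849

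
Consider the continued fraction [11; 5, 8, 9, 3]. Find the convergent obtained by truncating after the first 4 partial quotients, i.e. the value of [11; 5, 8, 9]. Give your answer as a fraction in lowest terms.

Compute successive convergents:
a_0 = 11: 11/1
a_1 = 5: 56/5
a_2 = 8: 459/41
a_3 = 9: 4187/374

4187/374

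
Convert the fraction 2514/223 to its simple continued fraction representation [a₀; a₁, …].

Repeatedly divide and take the remainder:
2514 = 11·223 + 61, so a_0 = 11
223 = 3·61 + 40, so a_1 = 3
61 = 1·40 + 21, so a_2 = 1
40 = 1·21 + 19, so a_3 = 1
21 = 1·19 + 2, so a_4 = 1
19 = 9·2 + 1, so a_5 = 9
2 = 2·1 + 0, so a_6 = 2

[11; 3, 1, 1, 1, 9, 2]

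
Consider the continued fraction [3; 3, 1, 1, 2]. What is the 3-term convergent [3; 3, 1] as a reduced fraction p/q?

13/4

a_0 = 3: 3/1
a_1 = 3: 10/3
a_2 = 1: 13/4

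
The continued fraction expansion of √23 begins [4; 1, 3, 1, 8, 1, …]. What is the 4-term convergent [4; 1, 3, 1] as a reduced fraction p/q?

24/5

Start with 1.
3 + 1/(1/1) = 3 + 1/1 = 4/1
1 + 1/(4/1) = 1 + 1/4 = 5/4
4 + 1/(5/4) = 4 + 4/5 = 24/5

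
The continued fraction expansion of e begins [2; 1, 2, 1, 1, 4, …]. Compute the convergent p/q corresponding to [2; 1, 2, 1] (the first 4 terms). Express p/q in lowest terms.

Start with 1.
2 + 1/(1/1) = 2 + 1/1 = 3/1
1 + 1/(3/1) = 1 + 1/3 = 4/3
2 + 1/(4/3) = 2 + 3/4 = 11/4

11/4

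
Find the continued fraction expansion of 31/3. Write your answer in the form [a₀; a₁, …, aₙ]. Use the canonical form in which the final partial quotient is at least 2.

Apply division with remainder until the remainder is 0:
31 = 10·3 + 1, so a_0 = 10
3 = 3·1 + 0, so a_1 = 3

[10; 3]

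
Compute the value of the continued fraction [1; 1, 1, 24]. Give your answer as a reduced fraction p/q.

a_0 = 1: 1/1
a_1 = 1: 2/1
a_2 = 1: 3/2
a_3 = 24: 74/49

74/49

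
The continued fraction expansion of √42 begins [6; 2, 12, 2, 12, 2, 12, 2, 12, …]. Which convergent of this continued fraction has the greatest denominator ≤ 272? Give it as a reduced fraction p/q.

a_0 = 6: 6/1  (≤ bound)
a_1 = 2: 13/2  (≤ bound)
a_2 = 12: 162/25  (≤ bound)
a_3 = 2: 337/52  (≤ bound)
a_4 = 12: 4206/649  (> 272, stop)

337/52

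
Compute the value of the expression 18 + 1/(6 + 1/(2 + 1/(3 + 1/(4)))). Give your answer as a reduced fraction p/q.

3504/193

Build up convergents one term at a time:
a_0 = 18: 18/1
a_1 = 6: 109/6
a_2 = 2: 236/13
a_3 = 3: 817/45
a_4 = 4: 3504/193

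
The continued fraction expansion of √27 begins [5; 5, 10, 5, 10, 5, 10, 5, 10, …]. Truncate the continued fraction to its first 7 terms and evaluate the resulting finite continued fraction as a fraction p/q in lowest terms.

Start with 10.
5 + 1/(10/1) = 5 + 1/10 = 51/10
10 + 1/(51/10) = 10 + 10/51 = 520/51
5 + 1/(520/51) = 5 + 51/520 = 2651/520
10 + 1/(2651/520) = 10 + 520/2651 = 27030/2651
5 + 1/(27030/2651) = 5 + 2651/27030 = 137801/27030
5 + 1/(137801/27030) = 5 + 27030/137801 = 716035/137801

716035/137801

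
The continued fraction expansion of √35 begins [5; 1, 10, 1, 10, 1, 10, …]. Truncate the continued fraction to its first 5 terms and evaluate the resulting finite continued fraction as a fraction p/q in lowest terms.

Use the convergent recurrence hₖ = aₖ·hₖ₋₁ + hₖ₋₂ (and likewise for the denominators kₖ):
a_0 = 5: 5/1
a_1 = 1: 6/1
a_2 = 10: 65/11
a_3 = 1: 71/12
a_4 = 10: 775/131

775/131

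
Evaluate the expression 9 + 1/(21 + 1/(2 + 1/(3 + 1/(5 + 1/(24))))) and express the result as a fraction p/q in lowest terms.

Work from the innermost term outward:
Start with 24.
5 + 1/(24/1) = 5 + 1/24 = 121/24
3 + 1/(121/24) = 3 + 24/121 = 387/121
2 + 1/(387/121) = 2 + 121/387 = 895/387
21 + 1/(895/387) = 21 + 387/895 = 19182/895
9 + 1/(19182/895) = 9 + 895/19182 = 173533/19182

173533/19182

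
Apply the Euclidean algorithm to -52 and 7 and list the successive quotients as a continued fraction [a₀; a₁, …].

Apply division with remainder until the remainder is 0:
⌊-52/7⌋ = -8, remainder 4
⌊7/4⌋ = 1, remainder 3
⌊4/3⌋ = 1, remainder 1
⌊3/1⌋ = 3, remainder 0

[-8; 1, 1, 3]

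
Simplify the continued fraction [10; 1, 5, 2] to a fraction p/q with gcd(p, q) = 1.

Work from the innermost term outward:
Start with 2.
5 + 1/(2/1) = 5 + 1/2 = 11/2
1 + 1/(11/2) = 1 + 2/11 = 13/11
10 + 1/(13/11) = 10 + 11/13 = 141/13

141/13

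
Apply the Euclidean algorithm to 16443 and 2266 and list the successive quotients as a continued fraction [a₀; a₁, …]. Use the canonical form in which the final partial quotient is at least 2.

Apply division with remainder until the remainder is 0:
⌊16443/2266⌋ = 7, remainder 581
⌊2266/581⌋ = 3, remainder 523
⌊581/523⌋ = 1, remainder 58
⌊523/58⌋ = 9, remainder 1
⌊58/1⌋ = 58, remainder 0

[7; 3, 1, 9, 58]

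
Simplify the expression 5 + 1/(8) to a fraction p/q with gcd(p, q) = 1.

41/8

a_0 = 5: 5/1
a_1 = 8: 41/8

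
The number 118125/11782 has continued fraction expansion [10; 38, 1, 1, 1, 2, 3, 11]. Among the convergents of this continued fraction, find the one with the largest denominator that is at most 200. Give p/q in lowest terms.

1163/116

a_0 = 10: 10/1  (≤ bound)
a_1 = 38: 381/38  (≤ bound)
a_2 = 1: 391/39  (≤ bound)
a_3 = 1: 772/77  (≤ bound)
a_4 = 1: 1163/116  (≤ bound)
a_5 = 2: 3098/309  (> 200, stop)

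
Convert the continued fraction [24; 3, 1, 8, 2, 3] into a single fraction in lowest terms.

6234/257

a_0 = 24: 24/1
a_1 = 3: 73/3
a_2 = 1: 97/4
a_3 = 8: 849/35
a_4 = 2: 1795/74
a_5 = 3: 6234/257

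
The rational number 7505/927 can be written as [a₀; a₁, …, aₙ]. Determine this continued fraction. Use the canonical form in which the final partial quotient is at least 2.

[8; 10, 2, 2, 2, 7]

7505 = 8·927 + 89, so a_0 = 8
927 = 10·89 + 37, so a_1 = 10
89 = 2·37 + 15, so a_2 = 2
37 = 2·15 + 7, so a_3 = 2
15 = 2·7 + 1, so a_4 = 2
7 = 7·1 + 0, so a_5 = 7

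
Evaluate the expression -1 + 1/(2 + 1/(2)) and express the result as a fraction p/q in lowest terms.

-3/5

Build up convergents one term at a time:
a_0 = -1: -1/1
a_1 = 2: -1/2
a_2 = 2: -3/5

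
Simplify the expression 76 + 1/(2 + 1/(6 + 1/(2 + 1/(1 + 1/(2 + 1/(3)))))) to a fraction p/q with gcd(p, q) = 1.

a_0 = 76: 76/1
a_1 = 2: 153/2
a_2 = 6: 994/13
a_3 = 2: 2141/28
a_4 = 1: 3135/41
a_5 = 2: 8411/110
a_6 = 3: 28368/371

28368/371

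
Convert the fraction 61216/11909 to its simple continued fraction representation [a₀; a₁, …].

61216 = 5·11909 + 1671, so a_0 = 5
11909 = 7·1671 + 212, so a_1 = 7
1671 = 7·212 + 187, so a_2 = 7
212 = 1·187 + 25, so a_3 = 1
187 = 7·25 + 12, so a_4 = 7
25 = 2·12 + 1, so a_5 = 2
12 = 12·1 + 0, so a_6 = 12

[5; 7, 7, 1, 7, 2, 12]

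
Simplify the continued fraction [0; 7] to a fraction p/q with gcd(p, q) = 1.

1/7

Start with 7.
0 + 1/(7/1) = 0 + 1/7 = 1/7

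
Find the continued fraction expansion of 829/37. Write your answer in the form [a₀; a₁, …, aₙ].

[22; 2, 2, 7]

⌊829/37⌋ = 22, remainder 15
⌊37/15⌋ = 2, remainder 7
⌊15/7⌋ = 2, remainder 1
⌊7/1⌋ = 7, remainder 0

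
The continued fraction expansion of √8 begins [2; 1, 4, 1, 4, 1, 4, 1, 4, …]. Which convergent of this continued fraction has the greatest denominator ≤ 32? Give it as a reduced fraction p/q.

List convergents until the denominator exceeds the bound:
a_0 = 2: 2/1  (≤ bound)
a_1 = 1: 3/1  (≤ bound)
a_2 = 4: 14/5  (≤ bound)
a_3 = 1: 17/6  (≤ bound)
a_4 = 4: 82/29  (≤ bound)
a_5 = 1: 99/35  (> 32, stop)

82/29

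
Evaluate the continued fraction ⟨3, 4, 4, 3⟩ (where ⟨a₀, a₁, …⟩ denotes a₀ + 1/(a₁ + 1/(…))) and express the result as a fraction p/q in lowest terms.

178/55

Work from the innermost term outward:
Start with 3.
4 + 1/(3/1) = 4 + 1/3 = 13/3
4 + 1/(13/3) = 4 + 3/13 = 55/13
3 + 1/(55/13) = 3 + 13/55 = 178/55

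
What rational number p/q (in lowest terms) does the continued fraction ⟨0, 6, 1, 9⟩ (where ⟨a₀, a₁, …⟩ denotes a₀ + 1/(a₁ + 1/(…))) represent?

10/69

Start with 9.
1 + 1/(9/1) = 1 + 1/9 = 10/9
6 + 1/(10/9) = 6 + 9/10 = 69/10
0 + 1/(69/10) = 0 + 10/69 = 10/69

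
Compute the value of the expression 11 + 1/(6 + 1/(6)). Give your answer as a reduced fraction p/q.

413/37

Start with 6.
6 + 1/(6/1) = 6 + 1/6 = 37/6
11 + 1/(37/6) = 11 + 6/37 = 413/37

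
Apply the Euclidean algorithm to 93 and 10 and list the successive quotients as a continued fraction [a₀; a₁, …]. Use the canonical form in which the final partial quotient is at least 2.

Repeatedly divide and take the remainder:
93 ÷ 10 → quotient 9, remainder 3
10 ÷ 3 → quotient 3, remainder 1
3 ÷ 1 → quotient 3, remainder 0

[9; 3, 3]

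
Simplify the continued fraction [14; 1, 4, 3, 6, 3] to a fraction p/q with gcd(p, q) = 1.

4725/319

Work from the innermost term outward:
Start with 3.
6 + 1/(3/1) = 6 + 1/3 = 19/3
3 + 1/(19/3) = 3 + 3/19 = 60/19
4 + 1/(60/19) = 4 + 19/60 = 259/60
1 + 1/(259/60) = 1 + 60/259 = 319/259
14 + 1/(319/259) = 14 + 259/319 = 4725/319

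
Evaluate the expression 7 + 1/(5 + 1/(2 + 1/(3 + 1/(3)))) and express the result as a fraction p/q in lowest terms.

Collapse the nested fraction from the inside out:
Start with 3.
3 + 1/(3/1) = 3 + 1/3 = 10/3
2 + 1/(10/3) = 2 + 3/10 = 23/10
5 + 1/(23/10) = 5 + 10/23 = 125/23
7 + 1/(125/23) = 7 + 23/125 = 898/125

898/125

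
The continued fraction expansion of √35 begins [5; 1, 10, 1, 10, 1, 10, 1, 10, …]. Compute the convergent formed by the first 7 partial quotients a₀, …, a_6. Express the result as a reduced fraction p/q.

Collapse the nested fraction from the inside out:
Start with 10.
1 + 1/(10/1) = 1 + 1/10 = 11/10
10 + 1/(11/10) = 10 + 10/11 = 120/11
1 + 1/(120/11) = 1 + 11/120 = 131/120
10 + 1/(131/120) = 10 + 120/131 = 1430/131
1 + 1/(1430/131) = 1 + 131/1430 = 1561/1430
5 + 1/(1561/1430) = 5 + 1430/1561 = 9235/1561

9235/1561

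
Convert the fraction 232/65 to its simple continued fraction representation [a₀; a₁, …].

[3; 1, 1, 3, 9]

232 ÷ 65 → quotient 3, remainder 37
65 ÷ 37 → quotient 1, remainder 28
37 ÷ 28 → quotient 1, remainder 9
28 ÷ 9 → quotient 3, remainder 1
9 ÷ 1 → quotient 9, remainder 0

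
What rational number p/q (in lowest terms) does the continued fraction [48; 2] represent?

97/2

a_0 = 48: 48/1
a_1 = 2: 97/2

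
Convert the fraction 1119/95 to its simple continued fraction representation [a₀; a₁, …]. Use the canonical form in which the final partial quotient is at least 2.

[11; 1, 3, 1, 1, 10]

Apply division with remainder until the remainder is 0:
⌊1119/95⌋ = 11, remainder 74
⌊95/74⌋ = 1, remainder 21
⌊74/21⌋ = 3, remainder 11
⌊21/11⌋ = 1, remainder 10
⌊11/10⌋ = 1, remainder 1
⌊10/1⌋ = 10, remainder 0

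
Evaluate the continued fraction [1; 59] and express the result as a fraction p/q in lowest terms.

a_0 = 1: 1/1
a_1 = 59: 60/59

60/59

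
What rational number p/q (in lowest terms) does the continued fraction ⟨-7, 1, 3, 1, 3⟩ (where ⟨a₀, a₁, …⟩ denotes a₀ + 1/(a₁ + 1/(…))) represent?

a_0 = -7: -7/1
a_1 = 1: -6/1
a_2 = 3: -25/4
a_3 = 1: -31/5
a_4 = 3: -118/19

-118/19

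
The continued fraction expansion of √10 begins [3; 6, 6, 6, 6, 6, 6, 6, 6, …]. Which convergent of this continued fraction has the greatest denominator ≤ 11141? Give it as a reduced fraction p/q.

a_0 = 3: 3/1  (≤ bound)
a_1 = 6: 19/6  (≤ bound)
a_2 = 6: 117/37  (≤ bound)
a_3 = 6: 721/228  (≤ bound)
a_4 = 6: 4443/1405  (≤ bound)
a_5 = 6: 27379/8658  (≤ bound)
a_6 = 6: 168717/53353  (> 11141, stop)

27379/8658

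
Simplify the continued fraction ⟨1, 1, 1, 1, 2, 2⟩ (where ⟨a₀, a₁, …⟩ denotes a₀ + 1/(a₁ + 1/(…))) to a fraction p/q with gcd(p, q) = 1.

a_0 = 1: 1/1
a_1 = 1: 2/1
a_2 = 1: 3/2
a_3 = 1: 5/3
a_4 = 2: 13/8
a_5 = 2: 31/19

31/19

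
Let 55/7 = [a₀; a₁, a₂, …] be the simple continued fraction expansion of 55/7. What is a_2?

6

⌊55/7⌋ = 7, remainder 6
⌊7/6⌋ = 1, remainder 1
⌊6/1⌋ = 6, remainder 0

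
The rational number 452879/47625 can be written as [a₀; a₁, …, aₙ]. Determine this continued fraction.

[9; 1, 1, 26, 2, 7, 4, 14]

Run the Euclidean algorithm, recording each quotient:
⌊452879/47625⌋ = 9, remainder 24254
⌊47625/24254⌋ = 1, remainder 23371
⌊24254/23371⌋ = 1, remainder 883
⌊23371/883⌋ = 26, remainder 413
⌊883/413⌋ = 2, remainder 57
⌊413/57⌋ = 7, remainder 14
⌊57/14⌋ = 4, remainder 1
⌊14/1⌋ = 14, remainder 0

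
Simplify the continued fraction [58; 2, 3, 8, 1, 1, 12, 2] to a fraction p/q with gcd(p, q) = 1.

187271/3205

Work from the innermost term outward:
Start with 2.
12 + 1/(2/1) = 12 + 1/2 = 25/2
1 + 1/(25/2) = 1 + 2/25 = 27/25
1 + 1/(27/25) = 1 + 25/27 = 52/27
8 + 1/(52/27) = 8 + 27/52 = 443/52
3 + 1/(443/52) = 3 + 52/443 = 1381/443
2 + 1/(1381/443) = 2 + 443/1381 = 3205/1381
58 + 1/(3205/1381) = 58 + 1381/3205 = 187271/3205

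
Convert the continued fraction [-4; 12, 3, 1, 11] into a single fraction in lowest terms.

-2257/576

Start with 11.
1 + 1/(11/1) = 1 + 1/11 = 12/11
3 + 1/(12/11) = 3 + 11/12 = 47/12
12 + 1/(47/12) = 12 + 12/47 = 576/47
-4 + 1/(576/47) = -4 + 47/576 = -2257/576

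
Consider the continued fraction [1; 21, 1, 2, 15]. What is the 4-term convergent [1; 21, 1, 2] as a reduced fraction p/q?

Start with 2.
1 + 1/(2/1) = 1 + 1/2 = 3/2
21 + 1/(3/2) = 21 + 2/3 = 65/3
1 + 1/(65/3) = 1 + 3/65 = 68/65

68/65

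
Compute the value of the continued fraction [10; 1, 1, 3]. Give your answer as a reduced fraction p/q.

74/7

Use the convergent recurrence hₖ = aₖ·hₖ₋₁ + hₖ₋₂ (and likewise for the denominators kₖ):
a_0 = 10: 10/1
a_1 = 1: 11/1
a_2 = 1: 21/2
a_3 = 3: 74/7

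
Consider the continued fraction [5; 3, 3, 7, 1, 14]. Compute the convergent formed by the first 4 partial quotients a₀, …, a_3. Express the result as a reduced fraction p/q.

387/73

Start with 7.
3 + 1/(7/1) = 3 + 1/7 = 22/7
3 + 1/(22/7) = 3 + 7/22 = 73/22
5 + 1/(73/22) = 5 + 22/73 = 387/73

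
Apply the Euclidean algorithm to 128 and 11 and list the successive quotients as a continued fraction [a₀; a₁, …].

128 ÷ 11 → quotient 11, remainder 7
11 ÷ 7 → quotient 1, remainder 4
7 ÷ 4 → quotient 1, remainder 3
4 ÷ 3 → quotient 1, remainder 1
3 ÷ 1 → quotient 3, remainder 0

[11; 1, 1, 1, 3]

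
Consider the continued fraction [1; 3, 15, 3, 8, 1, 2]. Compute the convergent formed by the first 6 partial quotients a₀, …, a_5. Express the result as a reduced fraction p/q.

1744/1315

Collapse the nested fraction from the inside out:
Start with 1.
8 + 1/(1/1) = 8 + 1/1 = 9/1
3 + 1/(9/1) = 3 + 1/9 = 28/9
15 + 1/(28/9) = 15 + 9/28 = 429/28
3 + 1/(429/28) = 3 + 28/429 = 1315/429
1 + 1/(1315/429) = 1 + 429/1315 = 1744/1315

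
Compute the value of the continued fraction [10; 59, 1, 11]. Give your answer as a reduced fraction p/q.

a_0 = 10: 10/1
a_1 = 59: 591/59
a_2 = 1: 601/60
a_3 = 11: 7202/719

7202/719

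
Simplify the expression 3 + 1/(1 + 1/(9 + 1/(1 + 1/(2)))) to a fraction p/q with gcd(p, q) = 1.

125/32

Start with 2.
1 + 1/(2/1) = 1 + 1/2 = 3/2
9 + 1/(3/2) = 9 + 2/3 = 29/3
1 + 1/(29/3) = 1 + 3/29 = 32/29
3 + 1/(32/29) = 3 + 29/32 = 125/32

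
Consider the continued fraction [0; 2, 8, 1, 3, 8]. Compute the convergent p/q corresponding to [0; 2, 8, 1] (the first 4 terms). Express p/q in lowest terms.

Collapse the nested fraction from the inside out:
Start with 1.
8 + 1/(1/1) = 8 + 1/1 = 9/1
2 + 1/(9/1) = 2 + 1/9 = 19/9
0 + 1/(19/9) = 0 + 9/19 = 9/19

9/19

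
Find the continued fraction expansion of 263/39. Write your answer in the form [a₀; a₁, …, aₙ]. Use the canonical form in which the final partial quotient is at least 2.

[6; 1, 2, 1, 9]

Run the Euclidean algorithm, recording each quotient:
263 = 6·39 + 29, so a_0 = 6
39 = 1·29 + 10, so a_1 = 1
29 = 2·10 + 9, so a_2 = 2
10 = 1·9 + 1, so a_3 = 1
9 = 9·1 + 0, so a_4 = 9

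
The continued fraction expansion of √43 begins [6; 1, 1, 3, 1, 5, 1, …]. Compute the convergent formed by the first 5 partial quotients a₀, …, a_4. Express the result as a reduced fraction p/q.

Collapse the nested fraction from the inside out:
Start with 1.
3 + 1/(1/1) = 3 + 1/1 = 4/1
1 + 1/(4/1) = 1 + 1/4 = 5/4
1 + 1/(5/4) = 1 + 4/5 = 9/5
6 + 1/(9/5) = 6 + 5/9 = 59/9

59/9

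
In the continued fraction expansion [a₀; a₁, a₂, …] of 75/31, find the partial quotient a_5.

2

75 ÷ 31 → quotient 2, remainder 13
31 ÷ 13 → quotient 2, remainder 5
13 ÷ 5 → quotient 2, remainder 3
5 ÷ 3 → quotient 1, remainder 2
3 ÷ 2 → quotient 1, remainder 1
2 ÷ 1 → quotient 2, remainder 0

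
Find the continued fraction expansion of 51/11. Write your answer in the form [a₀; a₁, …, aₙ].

51 = 4·11 + 7, so a_0 = 4
11 = 1·7 + 4, so a_1 = 1
7 = 1·4 + 3, so a_2 = 1
4 = 1·3 + 1, so a_3 = 1
3 = 3·1 + 0, so a_4 = 3

[4; 1, 1, 1, 3]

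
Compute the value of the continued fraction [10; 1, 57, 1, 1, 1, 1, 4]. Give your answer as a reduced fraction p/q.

Start with 4.
1 + 1/(4/1) = 1 + 1/4 = 5/4
1 + 1/(5/4) = 1 + 4/5 = 9/5
1 + 1/(9/5) = 1 + 5/9 = 14/9
1 + 1/(14/9) = 1 + 9/14 = 23/14
57 + 1/(23/14) = 57 + 14/23 = 1325/23
1 + 1/(1325/23) = 1 + 23/1325 = 1348/1325
10 + 1/(1348/1325) = 10 + 1325/1348 = 14805/1348

14805/1348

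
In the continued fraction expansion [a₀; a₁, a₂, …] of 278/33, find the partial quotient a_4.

278 ÷ 33 → quotient 8, remainder 14
33 ÷ 14 → quotient 2, remainder 5
14 ÷ 5 → quotient 2, remainder 4
5 ÷ 4 → quotient 1, remainder 1
4 ÷ 1 → quotient 4, remainder 0

4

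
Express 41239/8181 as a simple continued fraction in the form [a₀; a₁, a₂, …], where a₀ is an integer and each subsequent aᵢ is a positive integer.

41239 = 5·8181 + 334, so a_0 = 5
8181 = 24·334 + 165, so a_1 = 24
334 = 2·165 + 4, so a_2 = 2
165 = 41·4 + 1, so a_3 = 41
4 = 4·1 + 0, so a_4 = 4

[5; 24, 2, 41, 4]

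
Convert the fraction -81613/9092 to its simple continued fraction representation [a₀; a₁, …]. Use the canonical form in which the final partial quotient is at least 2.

Repeatedly divide and take the remainder:
-81613 = -9·9092 + 215, so a_0 = -9
9092 = 42·215 + 62, so a_1 = 42
215 = 3·62 + 29, so a_2 = 3
62 = 2·29 + 4, so a_3 = 2
29 = 7·4 + 1, so a_4 = 7
4 = 4·1 + 0, so a_5 = 4

[-9; 42, 3, 2, 7, 4]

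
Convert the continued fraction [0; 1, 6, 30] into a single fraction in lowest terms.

Build up convergents one term at a time:
a_0 = 0: 0/1
a_1 = 1: 1/1
a_2 = 6: 6/7
a_3 = 30: 181/211

181/211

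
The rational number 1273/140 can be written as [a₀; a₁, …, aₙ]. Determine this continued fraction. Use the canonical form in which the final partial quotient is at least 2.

Apply division with remainder until the remainder is 0:
1273 ÷ 140 → quotient 9, remainder 13
140 ÷ 13 → quotient 10, remainder 10
13 ÷ 10 → quotient 1, remainder 3
10 ÷ 3 → quotient 3, remainder 1
3 ÷ 1 → quotient 3, remainder 0

[9; 10, 1, 3, 3]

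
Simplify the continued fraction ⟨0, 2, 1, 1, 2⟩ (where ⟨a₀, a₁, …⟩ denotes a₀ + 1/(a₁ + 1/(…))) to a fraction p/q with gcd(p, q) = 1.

5/13

a_0 = 0: 0/1
a_1 = 2: 1/2
a_2 = 1: 1/3
a_3 = 1: 2/5
a_4 = 2: 5/13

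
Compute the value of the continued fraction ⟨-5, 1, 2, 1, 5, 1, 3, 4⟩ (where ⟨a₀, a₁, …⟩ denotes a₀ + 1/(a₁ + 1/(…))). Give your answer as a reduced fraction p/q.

-1887/443

Build up convergents one term at a time:
a_0 = -5: -5/1
a_1 = 1: -4/1
a_2 = 2: -13/3
a_3 = 1: -17/4
a_4 = 5: -98/23
a_5 = 1: -115/27
a_6 = 3: -443/104
a_7 = 4: -1887/443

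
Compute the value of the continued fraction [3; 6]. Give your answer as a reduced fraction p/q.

Build up convergents one term at a time:
a_0 = 3: 3/1
a_1 = 6: 19/6

19/6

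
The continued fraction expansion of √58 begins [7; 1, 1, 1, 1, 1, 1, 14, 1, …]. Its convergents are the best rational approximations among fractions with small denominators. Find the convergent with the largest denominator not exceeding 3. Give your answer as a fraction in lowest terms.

23/3

List convergents until the denominator exceeds the bound:
a_0 = 7: 7/1  (≤ bound)
a_1 = 1: 8/1  (≤ bound)
a_2 = 1: 15/2  (≤ bound)
a_3 = 1: 23/3  (≤ bound)
a_4 = 1: 38/5  (> 3, stop)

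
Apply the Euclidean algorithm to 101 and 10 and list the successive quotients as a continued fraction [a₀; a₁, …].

[10; 10]

101 = 10·10 + 1, so a_0 = 10
10 = 10·1 + 0, so a_1 = 10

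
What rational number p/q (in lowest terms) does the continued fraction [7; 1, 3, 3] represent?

101/13

Start with 3.
3 + 1/(3/1) = 3 + 1/3 = 10/3
1 + 1/(10/3) = 1 + 3/10 = 13/10
7 + 1/(13/10) = 7 + 10/13 = 101/13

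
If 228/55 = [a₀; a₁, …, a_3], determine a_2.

228 = 4·55 + 8, so a_0 = 4
55 = 6·8 + 7, so a_1 = 6
8 = 1·7 + 1, so a_2 = 1

1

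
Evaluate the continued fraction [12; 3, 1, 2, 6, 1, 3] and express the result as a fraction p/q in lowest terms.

Build up convergents one term at a time:
a_0 = 12: 12/1
a_1 = 3: 37/3
a_2 = 1: 49/4
a_3 = 2: 135/11
a_4 = 6: 859/70
a_5 = 1: 994/81
a_6 = 3: 3841/313

3841/313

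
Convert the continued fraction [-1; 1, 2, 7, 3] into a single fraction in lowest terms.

Start with 3.
7 + 1/(3/1) = 7 + 1/3 = 22/3
2 + 1/(22/3) = 2 + 3/22 = 47/22
1 + 1/(47/22) = 1 + 22/47 = 69/47
-1 + 1/(69/47) = -1 + 47/69 = -22/69

-22/69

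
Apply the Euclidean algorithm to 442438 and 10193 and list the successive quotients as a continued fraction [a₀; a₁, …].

442438 ÷ 10193 → quotient 43, remainder 4139
10193 ÷ 4139 → quotient 2, remainder 1915
4139 ÷ 1915 → quotient 2, remainder 309
1915 ÷ 309 → quotient 6, remainder 61
309 ÷ 61 → quotient 5, remainder 4
61 ÷ 4 → quotient 15, remainder 1
4 ÷ 1 → quotient 4, remainder 0

[43; 2, 2, 6, 5, 15, 4]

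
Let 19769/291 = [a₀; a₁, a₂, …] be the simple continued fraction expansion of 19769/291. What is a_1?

1

19769 ÷ 291 → quotient 67, remainder 272
291 ÷ 272 → quotient 1, remainder 19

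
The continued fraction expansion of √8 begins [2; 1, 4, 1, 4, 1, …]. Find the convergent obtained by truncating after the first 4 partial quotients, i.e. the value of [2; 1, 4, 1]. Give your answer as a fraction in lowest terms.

17/6

Start with 1.
4 + 1/(1/1) = 4 + 1/1 = 5/1
1 + 1/(5/1) = 1 + 1/5 = 6/5
2 + 1/(6/5) = 2 + 5/6 = 17/6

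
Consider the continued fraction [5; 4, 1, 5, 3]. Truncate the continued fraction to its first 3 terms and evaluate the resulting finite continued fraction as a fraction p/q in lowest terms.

Collapse the nested fraction from the inside out:
Start with 1.
4 + 1/(1/1) = 4 + 1/1 = 5/1
5 + 1/(5/1) = 5 + 1/5 = 26/5

26/5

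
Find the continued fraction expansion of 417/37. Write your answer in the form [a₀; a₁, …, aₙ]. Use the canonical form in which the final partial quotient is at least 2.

[11; 3, 1, 2, 3]

Run the Euclidean algorithm, recording each quotient:
417 = 11·37 + 10, so a_0 = 11
37 = 3·10 + 7, so a_1 = 3
10 = 1·7 + 3, so a_2 = 1
7 = 2·3 + 1, so a_3 = 2
3 = 3·1 + 0, so a_4 = 3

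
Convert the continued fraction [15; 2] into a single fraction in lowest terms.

31/2

a_0 = 15: 15/1
a_1 = 2: 31/2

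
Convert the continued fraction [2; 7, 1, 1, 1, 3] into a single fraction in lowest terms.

179/84

Start with 3.
1 + 1/(3/1) = 1 + 1/3 = 4/3
1 + 1/(4/3) = 1 + 3/4 = 7/4
1 + 1/(7/4) = 1 + 4/7 = 11/7
7 + 1/(11/7) = 7 + 7/11 = 84/11
2 + 1/(84/11) = 2 + 11/84 = 179/84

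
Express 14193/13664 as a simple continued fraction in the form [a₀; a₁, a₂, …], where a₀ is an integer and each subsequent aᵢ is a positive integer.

⌊14193/13664⌋ = 1, remainder 529
⌊13664/529⌋ = 25, remainder 439
⌊529/439⌋ = 1, remainder 90
⌊439/90⌋ = 4, remainder 79
⌊90/79⌋ = 1, remainder 11
⌊79/11⌋ = 7, remainder 2
⌊11/2⌋ = 5, remainder 1
⌊2/1⌋ = 2, remainder 0

[1; 25, 1, 4, 1, 7, 5, 2]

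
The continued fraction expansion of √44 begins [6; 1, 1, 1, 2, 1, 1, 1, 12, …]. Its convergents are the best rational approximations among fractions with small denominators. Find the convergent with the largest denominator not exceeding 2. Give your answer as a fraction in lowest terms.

a_0 = 6: 6/1  (≤ bound)
a_1 = 1: 7/1  (≤ bound)
a_2 = 1: 13/2  (≤ bound)
a_3 = 1: 20/3  (> 2, stop)

13/2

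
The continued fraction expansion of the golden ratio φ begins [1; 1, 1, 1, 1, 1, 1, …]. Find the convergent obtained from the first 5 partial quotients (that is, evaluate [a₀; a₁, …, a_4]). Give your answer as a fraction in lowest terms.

8/5

Start with 1.
1 + 1/(1/1) = 1 + 1/1 = 2/1
1 + 1/(2/1) = 1 + 1/2 = 3/2
1 + 1/(3/2) = 1 + 2/3 = 5/3
1 + 1/(5/3) = 1 + 3/5 = 8/5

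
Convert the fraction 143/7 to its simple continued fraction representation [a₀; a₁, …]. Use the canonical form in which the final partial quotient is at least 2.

143 = 20·7 + 3, so a_0 = 20
7 = 2·3 + 1, so a_1 = 2
3 = 3·1 + 0, so a_2 = 3

[20; 2, 3]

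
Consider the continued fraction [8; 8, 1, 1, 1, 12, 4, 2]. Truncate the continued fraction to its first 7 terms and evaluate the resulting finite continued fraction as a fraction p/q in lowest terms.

10891/1342

Start with 4.
12 + 1/(4/1) = 12 + 1/4 = 49/4
1 + 1/(49/4) = 1 + 4/49 = 53/49
1 + 1/(53/49) = 1 + 49/53 = 102/53
1 + 1/(102/53) = 1 + 53/102 = 155/102
8 + 1/(155/102) = 8 + 102/155 = 1342/155
8 + 1/(1342/155) = 8 + 155/1342 = 10891/1342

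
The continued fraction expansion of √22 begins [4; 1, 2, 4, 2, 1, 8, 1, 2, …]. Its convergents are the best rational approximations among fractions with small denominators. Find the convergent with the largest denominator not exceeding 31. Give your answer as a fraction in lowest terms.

136/29

List convergents until the denominator exceeds the bound:
a_0 = 4: 4/1  (≤ bound)
a_1 = 1: 5/1  (≤ bound)
a_2 = 2: 14/3  (≤ bound)
a_3 = 4: 61/13  (≤ bound)
a_4 = 2: 136/29  (≤ bound)
a_5 = 1: 197/42  (> 31, stop)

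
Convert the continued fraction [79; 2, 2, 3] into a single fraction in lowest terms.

Start with 3.
2 + 1/(3/1) = 2 + 1/3 = 7/3
2 + 1/(7/3) = 2 + 3/7 = 17/7
79 + 1/(17/7) = 79 + 7/17 = 1350/17

1350/17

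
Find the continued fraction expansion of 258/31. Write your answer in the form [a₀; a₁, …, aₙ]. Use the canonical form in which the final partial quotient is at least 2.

[8; 3, 10]

Repeatedly divide and take the remainder:
⌊258/31⌋ = 8, remainder 10
⌊31/10⌋ = 3, remainder 1
⌊10/1⌋ = 10, remainder 0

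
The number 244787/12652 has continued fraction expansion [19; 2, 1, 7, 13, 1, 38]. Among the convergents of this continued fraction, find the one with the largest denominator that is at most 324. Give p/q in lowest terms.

a_0 = 19: 19/1  (≤ bound)
a_1 = 2: 39/2  (≤ bound)
a_2 = 1: 58/3  (≤ bound)
a_3 = 7: 445/23  (≤ bound)
a_4 = 13: 5843/302  (≤ bound)
a_5 = 1: 6288/325  (> 324, stop)

5843/302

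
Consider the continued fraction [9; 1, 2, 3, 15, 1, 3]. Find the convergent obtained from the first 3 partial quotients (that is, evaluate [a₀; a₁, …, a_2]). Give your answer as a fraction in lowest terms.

a_0 = 9: 9/1
a_1 = 1: 10/1
a_2 = 2: 29/3

29/3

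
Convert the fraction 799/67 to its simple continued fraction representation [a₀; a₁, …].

Run the Euclidean algorithm, recording each quotient:
799 ÷ 67 → quotient 11, remainder 62
67 ÷ 62 → quotient 1, remainder 5
62 ÷ 5 → quotient 12, remainder 2
5 ÷ 2 → quotient 2, remainder 1
2 ÷ 1 → quotient 2, remainder 0

[11; 1, 12, 2, 2]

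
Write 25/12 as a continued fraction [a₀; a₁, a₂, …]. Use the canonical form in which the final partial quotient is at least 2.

Repeatedly divide and take the remainder:
25 ÷ 12 → quotient 2, remainder 1
12 ÷ 1 → quotient 12, remainder 0

[2; 12]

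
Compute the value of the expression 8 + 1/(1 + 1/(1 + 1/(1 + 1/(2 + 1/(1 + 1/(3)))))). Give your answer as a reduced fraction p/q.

a_0 = 8: 8/1
a_1 = 1: 9/1
a_2 = 1: 17/2
a_3 = 1: 26/3
a_4 = 2: 69/8
a_5 = 1: 95/11
a_6 = 3: 354/41

354/41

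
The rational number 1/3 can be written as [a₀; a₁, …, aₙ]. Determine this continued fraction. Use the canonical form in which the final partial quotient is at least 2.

[0; 3]

Apply division with remainder until the remainder is 0:
1 = 0·3 + 1, so a_0 = 0
3 = 3·1 + 0, so a_1 = 3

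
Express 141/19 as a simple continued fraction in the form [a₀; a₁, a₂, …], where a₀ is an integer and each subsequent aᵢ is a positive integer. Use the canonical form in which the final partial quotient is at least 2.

[7; 2, 2, 1, 2]

Run the Euclidean algorithm, recording each quotient:
141 ÷ 19 → quotient 7, remainder 8
19 ÷ 8 → quotient 2, remainder 3
8 ÷ 3 → quotient 2, remainder 2
3 ÷ 2 → quotient 1, remainder 1
2 ÷ 1 → quotient 2, remainder 0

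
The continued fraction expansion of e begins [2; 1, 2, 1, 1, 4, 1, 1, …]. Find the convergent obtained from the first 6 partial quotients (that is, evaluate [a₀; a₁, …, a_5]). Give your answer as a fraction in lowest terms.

Start with 4.
1 + 1/(4/1) = 1 + 1/4 = 5/4
1 + 1/(5/4) = 1 + 4/5 = 9/5
2 + 1/(9/5) = 2 + 5/9 = 23/9
1 + 1/(23/9) = 1 + 9/23 = 32/23
2 + 1/(32/23) = 2 + 23/32 = 87/32

87/32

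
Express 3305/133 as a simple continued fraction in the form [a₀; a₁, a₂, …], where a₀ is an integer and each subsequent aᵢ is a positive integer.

⌊3305/133⌋ = 24, remainder 113
⌊133/113⌋ = 1, remainder 20
⌊113/20⌋ = 5, remainder 13
⌊20/13⌋ = 1, remainder 7
⌊13/7⌋ = 1, remainder 6
⌊7/6⌋ = 1, remainder 1
⌊6/1⌋ = 6, remainder 0

[24; 1, 5, 1, 1, 1, 6]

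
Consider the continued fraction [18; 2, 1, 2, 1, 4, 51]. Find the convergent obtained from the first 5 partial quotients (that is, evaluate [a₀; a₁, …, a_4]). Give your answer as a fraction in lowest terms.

202/11

Compute successive convergents:
a_0 = 18: 18/1
a_1 = 2: 37/2
a_2 = 1: 55/3
a_3 = 2: 147/8
a_4 = 1: 202/11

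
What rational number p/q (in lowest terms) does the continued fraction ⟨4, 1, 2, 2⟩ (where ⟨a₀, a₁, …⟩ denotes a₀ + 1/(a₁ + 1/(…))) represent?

a_0 = 4: 4/1
a_1 = 1: 5/1
a_2 = 2: 14/3
a_3 = 2: 33/7

33/7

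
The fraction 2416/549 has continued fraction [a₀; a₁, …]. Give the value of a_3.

⌊2416/549⌋ = 4, remainder 220
⌊549/220⌋ = 2, remainder 109
⌊220/109⌋ = 2, remainder 2
⌊109/2⌋ = 54, remainder 1

54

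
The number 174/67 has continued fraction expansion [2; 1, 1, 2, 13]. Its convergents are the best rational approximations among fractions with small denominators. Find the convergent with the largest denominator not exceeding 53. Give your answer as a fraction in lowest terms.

List convergents until the denominator exceeds the bound:
a_0 = 2: 2/1  (≤ bound)
a_1 = 1: 3/1  (≤ bound)
a_2 = 1: 5/2  (≤ bound)
a_3 = 2: 13/5  (≤ bound)
a_4 = 13: 174/67  (> 53, stop)

13/5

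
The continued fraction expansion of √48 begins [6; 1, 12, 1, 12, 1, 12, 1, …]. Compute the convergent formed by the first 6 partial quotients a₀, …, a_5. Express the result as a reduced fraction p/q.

Use the convergent recurrence hₖ = aₖ·hₖ₋₁ + hₖ₋₂ (and likewise for the denominators kₖ):
a_0 = 6: 6/1
a_1 = 1: 7/1
a_2 = 12: 90/13
a_3 = 1: 97/14
a_4 = 12: 1254/181
a_5 = 1: 1351/195

1351/195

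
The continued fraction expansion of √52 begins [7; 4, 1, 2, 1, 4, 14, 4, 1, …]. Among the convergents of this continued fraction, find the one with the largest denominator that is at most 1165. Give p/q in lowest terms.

a_0 = 7: 7/1  (≤ bound)
a_1 = 4: 29/4  (≤ bound)
a_2 = 1: 36/5  (≤ bound)
a_3 = 2: 101/14  (≤ bound)
a_4 = 1: 137/19  (≤ bound)
a_5 = 4: 649/90  (≤ bound)
a_6 = 14: 9223/1279  (> 1165, stop)

649/90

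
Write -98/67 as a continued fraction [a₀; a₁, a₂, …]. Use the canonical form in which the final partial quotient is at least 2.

[-2; 1, 1, 6, 5]

Apply division with remainder until the remainder is 0:
-98 = -2·67 + 36, so a_0 = -2
67 = 1·36 + 31, so a_1 = 1
36 = 1·31 + 5, so a_2 = 1
31 = 6·5 + 1, so a_3 = 6
5 = 5·1 + 0, so a_4 = 5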